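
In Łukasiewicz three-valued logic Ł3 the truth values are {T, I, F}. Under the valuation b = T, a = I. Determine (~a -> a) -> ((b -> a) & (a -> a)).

I

~a = ~I = I
~a -> a = I -> I = T  [min(1, 1−½+½)]
b -> a = T -> I = I
a -> a = I -> I = T
(b -> a) & (a -> a) = I & T = I
(~a -> a) -> ((b -> a) & (a -> a)) = T -> I = I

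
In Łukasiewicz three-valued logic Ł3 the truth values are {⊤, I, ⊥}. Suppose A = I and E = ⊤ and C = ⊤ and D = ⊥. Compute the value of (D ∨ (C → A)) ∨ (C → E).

C → A = ⊤ → I = I  [min(1, 1−1+½)]
D ∨ (C → A) = ⊥ ∨ I = I
C → E = ⊤ → ⊤ = ⊤
(D ∨ (C → A)) ∨ (C → E) = I ∨ ⊤ = ⊤

⊤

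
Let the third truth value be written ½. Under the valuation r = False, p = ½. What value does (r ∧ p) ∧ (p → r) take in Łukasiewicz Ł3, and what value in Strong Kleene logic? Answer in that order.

In Łukasiewicz Ł3: r ∧ p = False ∧ ½ = False
p → r = ½ → False = ½  [min(1, 1−½+0)]
(r ∧ p) ∧ (p → r) = False ∧ ½ = False
In Strong Kleene logic: r ∧ p = False ∧ ½ = False
p → r = ½ → False = ½  [¬½ ∨ False]
(r ∧ p) ∧ (p → r) = False ∧ ½ = False

False; False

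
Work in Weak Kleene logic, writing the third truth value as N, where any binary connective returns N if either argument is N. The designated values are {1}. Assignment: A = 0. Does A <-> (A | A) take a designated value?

Yes

A | A = 0 | 0 = 0
A <-> (A | A) = 0 <-> 0 = 1
1 ∈ {1}.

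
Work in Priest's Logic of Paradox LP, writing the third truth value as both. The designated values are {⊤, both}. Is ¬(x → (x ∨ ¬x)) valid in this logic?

Countermodel: x=⊤ gives ⊥, which is not designated.

No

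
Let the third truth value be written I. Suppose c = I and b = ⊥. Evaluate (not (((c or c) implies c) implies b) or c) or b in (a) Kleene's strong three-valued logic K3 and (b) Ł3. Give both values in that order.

In Kleene's strong three-valued logic K3: c or c = I or I = I
(c or c) implies c = I implies I = I
((c or c) implies c) implies b = I implies ⊥ = I
not (((c or c) implies c) implies b) = not I = I
not (((c or c) implies c) implies b) or c = I or I = I
(not (((c or c) implies c) implies b) or c) or b = I or ⊥ = I
In Ł3: c or c = I or I = I
(c or c) implies c = I implies I = ⊤  [min(1, 1−½+½)]
((c or c) implies c) implies b = ⊤ implies ⊥ = ⊥
not (((c or c) implies c) implies b) = not ⊥ = ⊤
not (((c or c) implies c) implies b) or c = ⊤ or I = ⊤
(not (((c or c) implies c) implies b) or c) or b = ⊤ or ⊥ = ⊤
They differ because Kleene's strong three-valued logic K3 and Ł3 treat I differently under implication.

I; ⊤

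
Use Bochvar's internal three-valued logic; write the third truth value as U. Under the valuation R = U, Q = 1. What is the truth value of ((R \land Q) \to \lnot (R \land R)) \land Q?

R \land Q = U \land 1 = U
R \land R = U \land U = U
\lnot (R \land R) = \lnot U = U
(R \land Q) \to \lnot (R \land R) = U \to U = U  [any arg is the third value ⇒ result is the third value]
((R \land Q) \to \lnot (R \land R)) \land Q = U \land 1 = U

U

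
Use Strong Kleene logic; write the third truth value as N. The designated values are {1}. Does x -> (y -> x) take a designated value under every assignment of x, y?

No

Countermodel: x=N, y=1 gives N, which is not designated.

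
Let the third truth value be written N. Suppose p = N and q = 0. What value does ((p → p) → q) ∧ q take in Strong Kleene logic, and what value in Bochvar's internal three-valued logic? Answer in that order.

0; N

In Strong Kleene logic: p → p = N → N = N  [¬N ∨ N]
(p → p) → q = N → 0 = N
((p → p) → q) ∧ q = N ∧ 0 = 0
In Bochvar's internal three-valued logic: p → p = N → N = N  [any arg is the third value ⇒ result is the third value]
(p → p) → q = N → 0 = N
((p → p) → q) ∧ q = N ∧ 0 = N
They differ because Strong Kleene logic and Bochvar's internal three-valued logic treat N differently under the binary connectives.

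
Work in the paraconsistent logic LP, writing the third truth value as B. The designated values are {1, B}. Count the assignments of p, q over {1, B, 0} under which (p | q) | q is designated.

Of the 9 assignments, 8 give a value in {1, B}.

8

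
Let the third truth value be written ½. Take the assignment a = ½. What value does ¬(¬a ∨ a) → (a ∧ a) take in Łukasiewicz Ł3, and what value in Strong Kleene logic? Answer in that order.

In Łukasiewicz Ł3: ¬a = ¬½ = ½
¬a ∨ a = ½ ∨ ½ = ½
¬(¬a ∨ a) = ¬½ = ½
a ∧ a = ½ ∧ ½ = ½
¬(¬a ∨ a) → (a ∧ a) = ½ → ½ = True  [min(1, 1−½+½)]
In Strong Kleene logic: ¬a = ¬½ = ½
¬a ∨ a = ½ ∨ ½ = ½
¬(¬a ∨ a) = ¬½ = ½
a ∧ a = ½ ∧ ½ = ½
¬(¬a ∨ a) → (a ∧ a) = ½ → ½ = ½  [¬½ ∨ ½]
They differ because Łukasiewicz Ł3 and Strong Kleene logic treat ½ differently under implication.

True; ½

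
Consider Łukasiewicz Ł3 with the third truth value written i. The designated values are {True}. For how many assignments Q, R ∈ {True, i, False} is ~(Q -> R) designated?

Designated under: (Q=True, R=False).

1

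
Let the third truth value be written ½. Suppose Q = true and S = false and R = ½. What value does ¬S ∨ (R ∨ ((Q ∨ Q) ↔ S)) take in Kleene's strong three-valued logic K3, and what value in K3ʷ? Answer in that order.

true; ½

In Kleene's strong three-valued logic K3: ¬S = ¬false = true
Q ∨ Q = true ∨ true = true
(Q ∨ Q) ↔ S = true ↔ false = false
R ∨ ((Q ∨ Q) ↔ S) = ½ ∨ false = ½
¬S ∨ (R ∨ ((Q ∨ Q) ↔ S)) = true ∨ ½ = true
In K3ʷ: ¬S = ¬false = true
Q ∨ Q = true ∨ true = true
(Q ∨ Q) ↔ S = true ↔ false = false
R ∨ ((Q ∨ Q) ↔ S) = ½ ∨ false = ½
¬S ∨ (R ∨ ((Q ∨ Q) ↔ S)) = true ∨ ½ = ½
They differ because Kleene's strong three-valued logic K3 and K3ʷ treat ½ differently under the binary connectives.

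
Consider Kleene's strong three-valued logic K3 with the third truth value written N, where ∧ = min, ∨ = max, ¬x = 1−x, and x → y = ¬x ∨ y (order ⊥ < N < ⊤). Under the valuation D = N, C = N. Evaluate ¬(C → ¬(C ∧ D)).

N

C ∧ D = N ∧ N = N
¬(C ∧ D) = ¬N = N
C → ¬(C ∧ D) = N → N = N  [¬N ∨ N]
¬(C → ¬(C ∧ D)) = ¬N = N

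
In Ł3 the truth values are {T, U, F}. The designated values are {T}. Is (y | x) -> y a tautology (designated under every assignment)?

Countermodel: y=U, x=T gives U, which is not designated.

No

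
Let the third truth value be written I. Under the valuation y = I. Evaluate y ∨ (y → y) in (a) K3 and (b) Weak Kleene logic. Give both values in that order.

I; I

In K3: y → y = I → I = I
y ∨ (y → y) = I ∨ I = I
In Weak Kleene logic: y → y = I → I = I  [any arg is the third value ⇒ result is the third value]
y ∨ (y → y) = I ∨ I = I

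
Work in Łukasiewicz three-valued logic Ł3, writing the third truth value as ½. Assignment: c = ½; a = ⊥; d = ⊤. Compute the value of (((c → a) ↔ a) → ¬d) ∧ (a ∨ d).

½

c → a = ½ → ⊥ = ½
(c → a) ↔ a = ½ ↔ ⊥ = ½
¬d = ¬⊤ = ⊥
((c → a) ↔ a) → ¬d = ½ → ⊥ = ½
a ∨ d = ⊥ ∨ ⊤ = ⊤
(((c → a) ↔ a) → ¬d) ∧ (a ∨ d) = ½ ∧ ⊤ = ½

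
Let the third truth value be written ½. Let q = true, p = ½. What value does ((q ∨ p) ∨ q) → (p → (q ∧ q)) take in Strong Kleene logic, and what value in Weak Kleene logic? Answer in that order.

true; ½

In Strong Kleene logic: q ∨ p = true ∨ ½ = true
(q ∨ p) ∨ q = true ∨ true = true
q ∧ q = true ∧ true = true
p → (q ∧ q) = ½ → true = true
((q ∨ p) ∨ q) → (p → (q ∧ q)) = true → true = true
In Weak Kleene logic: q ∨ p = true ∨ ½ = ½
(q ∨ p) ∨ q = ½ ∨ true = ½
q ∧ q = true ∧ true = true
p → (q ∧ q) = ½ → true = ½  [any arg is the third value ⇒ result is the third value]
((q ∨ p) ∨ q) → (p → (q ∧ q)) = ½ → ½ = ½
They differ because Strong Kleene logic and Weak Kleene logic treat ½ differently under the binary connectives.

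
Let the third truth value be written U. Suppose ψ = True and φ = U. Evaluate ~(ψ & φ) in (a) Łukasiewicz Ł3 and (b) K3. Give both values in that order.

U; U

In Łukasiewicz Ł3: ψ & φ = True & U = U
~(ψ & φ) = ~U = U
In K3: ψ & φ = True & U = U
~(ψ & φ) = ~U = U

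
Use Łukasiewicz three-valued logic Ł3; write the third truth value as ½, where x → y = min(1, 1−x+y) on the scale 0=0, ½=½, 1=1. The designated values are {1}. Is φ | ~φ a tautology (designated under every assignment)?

Countermodel: φ=½ gives ½, which is not designated.

No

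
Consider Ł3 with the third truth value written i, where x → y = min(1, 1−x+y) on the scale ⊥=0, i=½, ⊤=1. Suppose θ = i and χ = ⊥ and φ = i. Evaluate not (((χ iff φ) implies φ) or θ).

⊥

χ iff φ = ⊥ iff i = i  [1 − |0−½|]
(χ iff φ) implies φ = i implies i = ⊤
((χ iff φ) implies φ) or θ = ⊤ or i = ⊤
not (((χ iff φ) implies φ) or θ) = not ⊤ = ⊥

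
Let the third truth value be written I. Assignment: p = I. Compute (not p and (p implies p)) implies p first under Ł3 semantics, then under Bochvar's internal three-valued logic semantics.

true; I

In Ł3: not p = not I = I
p implies p = I implies I = true  [min(1, 1−½+½)]
not p and (p implies p) = I and true = I
(not p and (p implies p)) implies p = I implies I = true
In Bochvar's internal three-valued logic: not p = not I = I
p implies p = I implies I = I  [any arg is the third value ⇒ result is the third value]
not p and (p implies p) = I and I = I
(not p and (p implies p)) implies p = I implies I = I
They differ because Ł3 and Bochvar's internal three-valued logic treat I differently under the binary connectives.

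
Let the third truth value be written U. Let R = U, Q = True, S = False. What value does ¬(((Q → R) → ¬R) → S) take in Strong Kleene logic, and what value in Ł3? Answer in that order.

U; True

In Strong Kleene logic: Q → R = True → U = U  [¬True ∨ U]
¬R = ¬U = U
(Q → R) → ¬R = U → U = U
((Q → R) → ¬R) → S = U → False = U
¬(((Q → R) → ¬R) → S) = ¬U = U
In Ł3: Q → R = True → U = U  [min(1, 1−1+½)]
¬R = ¬U = U
(Q → R) → ¬R = U → U = True
((Q → R) → ¬R) → S = True → False = False
¬(((Q → R) → ¬R) → S) = ¬False = True
They differ because Strong Kleene logic and Ł3 treat U differently under implication.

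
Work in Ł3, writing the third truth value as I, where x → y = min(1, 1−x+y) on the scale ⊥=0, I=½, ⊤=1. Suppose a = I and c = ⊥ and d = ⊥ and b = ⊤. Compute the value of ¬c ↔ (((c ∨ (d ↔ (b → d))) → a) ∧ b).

¬c = ¬⊥ = ⊤
b → d = ⊤ → ⊥ = ⊥
d ↔ (b → d) = ⊥ ↔ ⊥ = ⊤
c ∨ (d ↔ (b → d)) = ⊥ ∨ ⊤ = ⊤
(c ∨ (d ↔ (b → d))) → a = ⊤ → I = I  [min(1, 1−1+½)]
((c ∨ (d ↔ (b → d))) → a) ∧ b = I ∧ ⊤ = I
¬c ↔ (((c ∨ (d ↔ (b → d))) → a) ∧ b) = ⊤ ↔ I = I

I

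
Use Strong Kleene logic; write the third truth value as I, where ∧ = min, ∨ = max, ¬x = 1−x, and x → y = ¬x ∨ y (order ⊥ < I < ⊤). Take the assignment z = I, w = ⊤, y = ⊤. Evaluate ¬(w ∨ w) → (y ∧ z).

⊤

w ∨ w = ⊤ ∨ ⊤ = ⊤
¬(w ∨ w) = ¬⊤ = ⊥
y ∧ z = ⊤ ∧ I = I
¬(w ∨ w) → (y ∧ z) = ⊥ → I = ⊤  [¬⊥ ∨ I]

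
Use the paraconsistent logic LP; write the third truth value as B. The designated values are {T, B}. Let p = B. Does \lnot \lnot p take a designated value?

\lnot p = \lnot B = B
\lnot \lnot p = \lnot B = B
B ∈ {T, B}.

Yes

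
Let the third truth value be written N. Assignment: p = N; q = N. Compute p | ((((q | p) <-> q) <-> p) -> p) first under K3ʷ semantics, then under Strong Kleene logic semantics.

In K3ʷ: q | p = N | N = N
(q | p) <-> q = N <-> N = N
((q | p) <-> q) <-> p = N <-> N = N
(((q | p) <-> q) <-> p) -> p = N -> N = N
p | ((((q | p) <-> q) <-> p) -> p) = N | N = N
In Strong Kleene logic: q | p = N | N = N
(q | p) <-> q = N <-> N = N
((q | p) <-> q) <-> p = N <-> N = N
(((q | p) <-> q) <-> p) -> p = N -> N = N  [~N | N]
p | ((((q | p) <-> q) <-> p) -> p) = N | N = N

N; N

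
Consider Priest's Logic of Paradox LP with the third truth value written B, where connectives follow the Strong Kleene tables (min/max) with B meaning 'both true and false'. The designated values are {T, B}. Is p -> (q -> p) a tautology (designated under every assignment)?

Yes

Every assignment of p, q over {T, B, F} gives a value in {T, B}.
In particular, with p=B, q=B: p -> (q -> p) = B.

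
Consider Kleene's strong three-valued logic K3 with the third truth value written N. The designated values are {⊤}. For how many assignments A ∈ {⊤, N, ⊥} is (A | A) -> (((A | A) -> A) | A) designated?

2

A=⊤: ⊤ ✓
A=N: N ·
A=⊥: ⊤ ✓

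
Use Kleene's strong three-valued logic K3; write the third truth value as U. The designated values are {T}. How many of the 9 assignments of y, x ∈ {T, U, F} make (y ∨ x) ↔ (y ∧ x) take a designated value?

2

Designated under: (y=T, x=T); (y=F, x=F).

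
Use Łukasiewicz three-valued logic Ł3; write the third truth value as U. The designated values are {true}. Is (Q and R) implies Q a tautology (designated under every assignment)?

Every assignment of Q, R over {true, U, false} gives a value in {true}.
In particular, with Q=U, R=U: (Q and R) implies Q = true.

Yes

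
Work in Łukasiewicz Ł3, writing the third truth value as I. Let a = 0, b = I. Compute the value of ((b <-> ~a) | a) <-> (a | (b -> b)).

I

~a = ~0 = 1
b <-> ~a = I <-> 1 = I
(b <-> ~a) | a = I | 0 = I
b -> b = I -> I = 1
a | (b -> b) = 0 | 1 = 1
((b <-> ~a) | a) <-> (a | (b -> b)) = I <-> 1 = I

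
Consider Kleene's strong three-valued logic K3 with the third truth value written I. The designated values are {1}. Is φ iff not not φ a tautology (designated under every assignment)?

No

Countermodel: φ=I gives I, which is not designated.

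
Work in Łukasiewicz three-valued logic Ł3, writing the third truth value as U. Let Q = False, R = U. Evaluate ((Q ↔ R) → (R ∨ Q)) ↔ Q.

False

Q ↔ R = False ↔ U = U  [1 − |0−½|]
R ∨ Q = U ∨ False = U
(Q ↔ R) → (R ∨ Q) = U → U = True
((Q ↔ R) → (R ∨ Q)) ↔ Q = True ↔ False = False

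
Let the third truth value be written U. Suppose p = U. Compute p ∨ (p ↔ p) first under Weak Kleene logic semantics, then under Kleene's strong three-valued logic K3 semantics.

In Weak Kleene logic: p ↔ p = U ↔ U = U
p ∨ (p ↔ p) = U ∨ U = U
In Kleene's strong three-valued logic K3: p ↔ p = U ↔ U = U
p ∨ (p ↔ p) = U ∨ U = U

U; U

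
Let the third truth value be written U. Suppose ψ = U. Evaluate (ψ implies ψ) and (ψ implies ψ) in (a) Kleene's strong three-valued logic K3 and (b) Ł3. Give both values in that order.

U; True

In Kleene's strong three-valued logic K3: ψ implies ψ = U implies U = U  [not U or U]
ψ implies ψ = U implies U = U
(ψ implies ψ) and (ψ implies ψ) = U and U = U
In Ł3: ψ implies ψ = U implies U = True
ψ implies ψ = U implies U = True
(ψ implies ψ) and (ψ implies ψ) = True and True = True
They differ because Kleene's strong three-valued logic K3 and Ł3 treat U differently under implication.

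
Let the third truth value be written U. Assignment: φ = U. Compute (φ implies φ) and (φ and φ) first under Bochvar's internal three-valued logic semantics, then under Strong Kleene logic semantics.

In Bochvar's internal three-valued logic: φ implies φ = U implies U = U  [any arg is the third value ⇒ result is the third value]
φ and φ = U and U = U
(φ implies φ) and (φ and φ) = U and U = U
In Strong Kleene logic: φ implies φ = U implies U = U  [not U or U]
φ and φ = U and U = U
(φ implies φ) and (φ and φ) = U and U = U

U; U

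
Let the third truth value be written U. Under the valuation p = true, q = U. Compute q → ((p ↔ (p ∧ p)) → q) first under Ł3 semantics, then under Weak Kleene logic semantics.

true; U

In Ł3: p ∧ p = true ∧ true = true
p ↔ (p ∧ p) = true ↔ true = true
(p ↔ (p ∧ p)) → q = true → U = U
q → ((p ↔ (p ∧ p)) → q) = U → U = true
In Weak Kleene logic: p ∧ p = true ∧ true = true
p ↔ (p ∧ p) = true ↔ true = true
(p ↔ (p ∧ p)) → q = true → U = U  [any arg is the third value ⇒ result is the third value]
q → ((p ↔ (p ∧ p)) → q) = U → U = U
They differ because Ł3 and Weak Kleene logic treat U differently under the binary connectives.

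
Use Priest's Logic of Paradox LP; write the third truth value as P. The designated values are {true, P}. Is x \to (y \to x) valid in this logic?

Every assignment of x, y over {true, P, false} gives a value in {true, P}.
In particular, with x=P, y=P: x \to (y \to x) = P.

Yes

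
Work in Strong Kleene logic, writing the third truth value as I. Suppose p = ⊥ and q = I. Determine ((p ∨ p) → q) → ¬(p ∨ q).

I

p ∨ p = ⊥ ∨ ⊥ = ⊥
(p ∨ p) → q = ⊥ → I = ⊤  [¬⊥ ∨ I]
p ∨ q = ⊥ ∨ I = I
¬(p ∨ q) = ¬I = I
((p ∨ p) → q) → ¬(p ∨ q) = ⊤ → I = I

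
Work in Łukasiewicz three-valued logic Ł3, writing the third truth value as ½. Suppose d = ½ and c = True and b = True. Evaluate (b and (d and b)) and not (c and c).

d and b = ½ and True = ½
b and (d and b) = True and ½ = ½
c and c = True and True = True
not (c and c) = not True = False
(b and (d and b)) and not (c and c) = ½ and False = False

False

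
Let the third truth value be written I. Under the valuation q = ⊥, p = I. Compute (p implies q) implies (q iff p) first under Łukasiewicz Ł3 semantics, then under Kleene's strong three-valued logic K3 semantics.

In Łukasiewicz Ł3: p implies q = I implies ⊥ = I  [min(1, 1−½+0)]
q iff p = ⊥ iff I = I
(p implies q) implies (q iff p) = I implies I = ⊤
In Kleene's strong three-valued logic K3: p implies q = I implies ⊥ = I  [not I or ⊥]
q iff p = ⊥ iff I = I
(p implies q) implies (q iff p) = I implies I = I
They differ because Łukasiewicz Ł3 and Kleene's strong three-valued logic K3 treat I differently under implication.

⊤; I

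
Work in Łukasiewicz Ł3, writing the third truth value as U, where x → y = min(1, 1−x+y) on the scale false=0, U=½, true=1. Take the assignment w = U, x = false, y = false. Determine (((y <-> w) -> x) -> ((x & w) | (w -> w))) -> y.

false

y <-> w = false <-> U = U  [1 − |0−½|]
(y <-> w) -> x = U -> false = U
x & w = false & U = false
w -> w = U -> U = true
(x & w) | (w -> w) = false | true = true
((y <-> w) -> x) -> ((x & w) | (w -> w)) = U -> true = true
(((y <-> w) -> x) -> ((x & w) | (w -> w))) -> y = true -> false = false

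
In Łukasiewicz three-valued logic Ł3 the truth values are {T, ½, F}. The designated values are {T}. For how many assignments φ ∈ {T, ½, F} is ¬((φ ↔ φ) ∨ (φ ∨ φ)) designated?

0

φ=T: F ·
φ=½: F ·
φ=F: F ·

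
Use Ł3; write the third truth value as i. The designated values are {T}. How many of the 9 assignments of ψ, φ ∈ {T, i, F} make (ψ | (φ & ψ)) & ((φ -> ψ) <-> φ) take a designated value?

1

Designated under: (ψ=T, φ=T).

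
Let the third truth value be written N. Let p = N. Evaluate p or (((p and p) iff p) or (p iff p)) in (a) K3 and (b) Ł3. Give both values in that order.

In K3: p and p = N and N = N
(p and p) iff p = N iff N = N
p iff p = N iff N = N
((p and p) iff p) or (p iff p) = N or N = N
p or (((p and p) iff p) or (p iff p)) = N or N = N
In Ł3: p and p = N and N = N
(p and p) iff p = N iff N = 1  [1 − |½−½|]
p iff p = N iff N = 1
((p and p) iff p) or (p iff p) = 1 or 1 = 1
p or (((p and p) iff p) or (p iff p)) = N or 1 = 1
They differ because K3 and Ł3 treat N differently under implication.

N; 1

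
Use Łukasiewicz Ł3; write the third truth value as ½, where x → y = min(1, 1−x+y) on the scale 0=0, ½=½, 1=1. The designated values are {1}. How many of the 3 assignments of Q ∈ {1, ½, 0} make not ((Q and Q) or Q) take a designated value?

Q=1: 0 ·
Q=½: ½ ·
Q=0: 1 ✓

1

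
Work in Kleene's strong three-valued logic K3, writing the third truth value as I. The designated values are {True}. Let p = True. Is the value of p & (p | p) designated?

p | p = True | True = True
p & (p | p) = True & True = True
True ∈ {True}.

Yes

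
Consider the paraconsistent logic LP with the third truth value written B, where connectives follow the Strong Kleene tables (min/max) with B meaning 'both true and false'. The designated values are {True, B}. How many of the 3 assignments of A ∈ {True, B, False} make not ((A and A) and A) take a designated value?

2

A=True: False ·
A=B: B ✓
A=False: True ✓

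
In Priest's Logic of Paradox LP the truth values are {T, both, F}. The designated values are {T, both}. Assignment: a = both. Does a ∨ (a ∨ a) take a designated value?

a ∨ a = both ∨ both = both
a ∨ (a ∨ a) = both ∨ both = both
both ∈ {T, both}.

Yes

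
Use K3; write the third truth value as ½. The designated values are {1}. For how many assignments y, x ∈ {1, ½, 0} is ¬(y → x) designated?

1

Designated under: (y=1, x=0).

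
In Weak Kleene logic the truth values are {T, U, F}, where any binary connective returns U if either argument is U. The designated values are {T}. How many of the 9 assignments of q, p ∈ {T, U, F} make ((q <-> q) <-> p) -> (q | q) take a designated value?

Designated under: (q=T, p=T); (q=T, p=F); (q=F, p=F).

3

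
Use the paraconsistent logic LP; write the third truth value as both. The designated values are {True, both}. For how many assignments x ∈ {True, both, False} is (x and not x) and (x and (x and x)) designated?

x=True: False ·
x=both: both ✓
x=False: False ·

1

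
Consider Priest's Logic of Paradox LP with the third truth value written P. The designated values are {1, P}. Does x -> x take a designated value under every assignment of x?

Every assignment of x over {1, P, 0} gives a value in {1, P}.
In particular, with x=P: x -> x = P.

Yes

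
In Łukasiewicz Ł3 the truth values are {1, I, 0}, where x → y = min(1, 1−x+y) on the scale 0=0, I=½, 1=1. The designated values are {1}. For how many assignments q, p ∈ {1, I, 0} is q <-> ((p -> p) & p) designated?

3

Designated under: (q=1, p=1); (q=I, p=I); (q=0, p=0).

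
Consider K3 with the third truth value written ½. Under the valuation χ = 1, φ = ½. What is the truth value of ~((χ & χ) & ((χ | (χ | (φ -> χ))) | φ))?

χ & χ = 1 & 1 = 1
φ -> χ = ½ -> 1 = 1  [~½ | 1]
χ | (φ -> χ) = 1 | 1 = 1
χ | (χ | (φ -> χ)) = 1 | 1 = 1
(χ | (χ | (φ -> χ))) | φ = 1 | ½ = 1
(χ & χ) & ((χ | (χ | (φ -> χ))) | φ) = 1 & 1 = 1
~((χ & χ) & ((χ | (χ | (φ -> χ))) | φ)) = ~1 = 0

0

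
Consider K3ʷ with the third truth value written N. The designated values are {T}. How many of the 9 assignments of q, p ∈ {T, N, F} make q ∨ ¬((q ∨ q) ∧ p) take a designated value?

4

Designated under: (q=T, p=T); (q=T, p=F); (q=F, p=T); (q=F, p=F).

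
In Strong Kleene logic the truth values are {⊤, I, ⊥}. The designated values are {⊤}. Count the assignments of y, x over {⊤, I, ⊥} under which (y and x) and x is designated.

Designated under: (y=⊤, x=⊤).

1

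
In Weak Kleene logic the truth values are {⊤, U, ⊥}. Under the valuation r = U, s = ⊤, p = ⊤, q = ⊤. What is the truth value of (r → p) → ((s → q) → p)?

r → p = U → ⊤ = U  [any arg is the third value ⇒ result is the third value]
s → q = ⊤ → ⊤ = ⊤
(s → q) → p = ⊤ → ⊤ = ⊤
(r → p) → ((s → q) → p) = U → ⊤ = U

U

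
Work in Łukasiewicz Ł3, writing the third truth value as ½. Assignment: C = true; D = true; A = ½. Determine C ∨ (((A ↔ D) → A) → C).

true

A ↔ D = ½ ↔ true = ½  [1 − |½−1|]
(A ↔ D) → A = ½ → ½ = true
((A ↔ D) → A) → C = true → true = true
C ∨ (((A ↔ D) → A) → C) = true ∨ true = true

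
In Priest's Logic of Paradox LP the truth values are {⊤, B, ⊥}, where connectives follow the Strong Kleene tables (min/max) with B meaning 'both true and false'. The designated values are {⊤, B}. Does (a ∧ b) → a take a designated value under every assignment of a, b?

Yes

Every assignment of a, b over {⊤, B, ⊥} gives a value in {⊤, B}.
In particular, with a=B, b=B: (a ∧ b) → a = B.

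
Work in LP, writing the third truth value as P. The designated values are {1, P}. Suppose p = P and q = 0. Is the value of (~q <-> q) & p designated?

~q = ~0 = 1
~q <-> q = 1 <-> 0 = 0
(~q <-> q) & p = 0 & P = 0
0 ∉ {1, P}.

No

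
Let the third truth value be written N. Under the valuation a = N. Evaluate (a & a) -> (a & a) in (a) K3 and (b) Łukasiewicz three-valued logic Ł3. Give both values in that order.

N; T

In K3: a & a = N & N = N
a & a = N & N = N
(a & a) -> (a & a) = N -> N = N  [~N | N]
In Łukasiewicz three-valued logic Ł3: a & a = N & N = N
a & a = N & N = N
(a & a) -> (a & a) = N -> N = T
They differ because K3 and Łukasiewicz three-valued logic Ł3 treat N differently under implication.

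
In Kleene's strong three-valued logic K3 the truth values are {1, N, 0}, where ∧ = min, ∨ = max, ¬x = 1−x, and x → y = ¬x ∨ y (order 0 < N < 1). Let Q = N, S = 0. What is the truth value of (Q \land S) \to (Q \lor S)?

Q \land S = N \land 0 = 0
Q \lor S = N \lor 0 = N
(Q \land S) \to (Q \lor S) = 0 \to N = 1  [\lnot 0 \lor N]

1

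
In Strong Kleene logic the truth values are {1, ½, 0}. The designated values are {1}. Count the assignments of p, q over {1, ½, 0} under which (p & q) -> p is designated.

Of the 9 assignments, 7 give a value in {1}.

7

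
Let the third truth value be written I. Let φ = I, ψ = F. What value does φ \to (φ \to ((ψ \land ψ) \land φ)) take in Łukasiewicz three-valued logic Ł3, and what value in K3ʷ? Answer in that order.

In Łukasiewicz three-valued logic Ł3: ψ \land ψ = F \land F = F
(ψ \land ψ) \land φ = F \land I = F
φ \to ((ψ \land ψ) \land φ) = I \to F = I
φ \to (φ \to ((ψ \land ψ) \land φ)) = I \to I = T
In K3ʷ: ψ \land ψ = F \land F = F
(ψ \land ψ) \land φ = F \land I = I
φ \to ((ψ \land ψ) \land φ) = I \to I = I  [any arg is the third value ⇒ result is the third value]
φ \to (φ \to ((ψ \land ψ) \land φ)) = I \to I = I
They differ because Łukasiewicz three-valued logic Ł3 and K3ʷ treat I differently under the binary connectives.

T; I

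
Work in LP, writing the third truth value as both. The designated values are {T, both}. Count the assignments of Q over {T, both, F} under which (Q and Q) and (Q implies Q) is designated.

Q=T: T ✓
Q=both: both ✓
Q=F: F ·

2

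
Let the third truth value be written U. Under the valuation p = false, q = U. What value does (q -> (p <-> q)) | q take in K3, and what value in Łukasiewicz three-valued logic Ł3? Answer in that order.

In K3: p <-> q = false <-> U = U
q -> (p <-> q) = U -> U = U  [~U | U]
(q -> (p <-> q)) | q = U | U = U
In Łukasiewicz three-valued logic Ł3: p <-> q = false <-> U = U  [1 − |0−½|]
q -> (p <-> q) = U -> U = true
(q -> (p <-> q)) | q = true | U = true
They differ because K3 and Łukasiewicz three-valued logic Ł3 treat U differently under implication.

U; true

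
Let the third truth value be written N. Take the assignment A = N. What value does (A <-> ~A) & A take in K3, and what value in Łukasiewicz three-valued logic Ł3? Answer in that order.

N; N

In K3: ~A = ~N = N
A <-> ~A = N <-> N = N
(A <-> ~A) & A = N & N = N
In Łukasiewicz three-valued logic Ł3: ~A = ~N = N
A <-> ~A = N <-> N = T  [1 − |½−½|]
(A <-> ~A) & A = T & N = N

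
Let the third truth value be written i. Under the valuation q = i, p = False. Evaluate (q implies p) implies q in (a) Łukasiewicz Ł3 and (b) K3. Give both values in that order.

In Łukasiewicz Ł3: q implies p = i implies False = i  [min(1, 1−½+0)]
(q implies p) implies q = i implies i = True
In K3: q implies p = i implies False = i  [not i or False]
(q implies p) implies q = i implies i = i
They differ because Łukasiewicz Ł3 and K3 treat i differently under implication.

True; i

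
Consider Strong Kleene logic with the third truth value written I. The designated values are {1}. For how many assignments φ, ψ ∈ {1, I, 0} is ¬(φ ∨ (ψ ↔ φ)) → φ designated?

4

Designated under: (φ=1, ψ=1); (φ=1, ψ=I); (φ=1, ψ=0); (φ=0, ψ=0).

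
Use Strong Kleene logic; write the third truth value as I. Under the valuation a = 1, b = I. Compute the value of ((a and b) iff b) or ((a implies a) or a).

1

a and b = 1 and I = I
(a and b) iff b = I iff I = I
a implies a = 1 implies 1 = 1
(a implies a) or a = 1 or 1 = 1
((a and b) iff b) or ((a implies a) or a) = I or 1 = 1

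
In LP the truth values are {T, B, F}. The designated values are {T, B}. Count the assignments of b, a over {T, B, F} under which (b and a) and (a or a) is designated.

4

Designated under: (b=T, a=T); (b=T, a=B); (b=B, a=T); (b=B, a=B).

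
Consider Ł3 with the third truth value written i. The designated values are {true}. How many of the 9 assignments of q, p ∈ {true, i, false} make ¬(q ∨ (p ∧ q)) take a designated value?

3

Designated under: (q=false, p=true); (q=false, p=i); (q=false, p=false).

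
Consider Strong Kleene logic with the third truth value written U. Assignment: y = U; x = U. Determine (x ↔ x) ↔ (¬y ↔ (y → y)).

U

x ↔ x = U ↔ U = U
¬y = ¬U = U
y → y = U → U = U  [¬U ∨ U]
¬y ↔ (y → y) = U ↔ U = U
(x ↔ x) ↔ (¬y ↔ (y → y)) = U ↔ U = U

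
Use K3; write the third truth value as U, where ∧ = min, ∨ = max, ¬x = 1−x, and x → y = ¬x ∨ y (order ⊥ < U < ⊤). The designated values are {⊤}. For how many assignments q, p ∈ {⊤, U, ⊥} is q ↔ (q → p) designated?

Designated under: (q=⊤, p=⊤).

1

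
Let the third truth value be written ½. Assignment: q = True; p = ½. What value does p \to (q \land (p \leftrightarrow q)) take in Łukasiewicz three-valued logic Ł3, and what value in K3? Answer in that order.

In Łukasiewicz three-valued logic Ł3: p \leftrightarrow q = ½ \leftrightarrow True = ½  [1 − |½−1|]
q \land (p \leftrightarrow q) = True \land ½ = ½
p \to (q \land (p \leftrightarrow q)) = ½ \to ½ = True
In K3: p \leftrightarrow q = ½ \leftrightarrow True = ½
q \land (p \leftrightarrow q) = True \land ½ = ½
p \to (q \land (p \leftrightarrow q)) = ½ \to ½ = ½  [\lnot ½ \lor ½]
They differ because Łukasiewicz three-valued logic Ł3 and K3 treat ½ differently under implication.

True; ½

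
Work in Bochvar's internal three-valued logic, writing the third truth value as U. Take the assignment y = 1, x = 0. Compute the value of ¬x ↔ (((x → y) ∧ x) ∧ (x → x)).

0

¬x = ¬0 = 1
x → y = 0 → 1 = 1
(x → y) ∧ x = 1 ∧ 0 = 0
x → x = 0 → 0 = 1
((x → y) ∧ x) ∧ (x → x) = 0 ∧ 1 = 0
¬x ↔ (((x → y) ∧ x) ∧ (x → x)) = 1 ↔ 0 = 0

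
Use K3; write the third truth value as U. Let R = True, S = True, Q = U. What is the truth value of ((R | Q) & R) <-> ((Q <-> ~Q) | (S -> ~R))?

U

R | Q = True | U = True
(R | Q) & R = True & True = True
~Q = ~U = U
Q <-> ~Q = U <-> U = U
~R = ~True = False
S -> ~R = True -> False = False
(Q <-> ~Q) | (S -> ~R) = U | False = U
((R | Q) & R) <-> ((Q <-> ~Q) | (S -> ~R)) = True <-> U = U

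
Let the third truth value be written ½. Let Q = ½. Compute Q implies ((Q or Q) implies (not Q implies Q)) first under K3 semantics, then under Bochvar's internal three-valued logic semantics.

In K3: Q or Q = ½ or ½ = ½
not Q = not ½ = ½
not Q implies Q = ½ implies ½ = ½
(Q or Q) implies (not Q implies Q) = ½ implies ½ = ½
Q implies ((Q or Q) implies (not Q implies Q)) = ½ implies ½ = ½
In Bochvar's internal three-valued logic: Q or Q = ½ or ½ = ½
not Q = not ½ = ½
not Q implies Q = ½ implies ½ = ½
(Q or Q) implies (not Q implies Q) = ½ implies ½ = ½
Q implies ((Q or Q) implies (not Q implies Q)) = ½ implies ½ = ½

½; ½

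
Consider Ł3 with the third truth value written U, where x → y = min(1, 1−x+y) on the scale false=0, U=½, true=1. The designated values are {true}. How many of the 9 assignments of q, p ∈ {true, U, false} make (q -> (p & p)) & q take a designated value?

Designated under: (q=true, p=true).

1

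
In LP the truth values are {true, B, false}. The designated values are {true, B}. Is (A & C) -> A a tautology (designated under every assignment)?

Yes

Every assignment of A, C over {true, B, false} gives a value in {true, B}.
In particular, with A=B, C=B: (A & C) -> A = B.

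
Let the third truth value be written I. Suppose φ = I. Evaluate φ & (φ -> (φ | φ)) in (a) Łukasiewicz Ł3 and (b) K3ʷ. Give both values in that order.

I; I

In Łukasiewicz Ł3: φ | φ = I | I = I
φ -> (φ | φ) = I -> I = ⊤  [min(1, 1−½+½)]
φ & (φ -> (φ | φ)) = I & ⊤ = I
In K3ʷ: φ | φ = I | I = I
φ -> (φ | φ) = I -> I = I
φ & (φ -> (φ | φ)) = I & I = I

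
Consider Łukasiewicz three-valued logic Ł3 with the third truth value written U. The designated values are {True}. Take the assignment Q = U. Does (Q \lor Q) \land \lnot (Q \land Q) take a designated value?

No

Q \lor Q = U \lor U = U
Q \land Q = U \land U = U
\lnot (Q \land Q) = \lnot U = U
(Q \lor Q) \land \lnot (Q \land Q) = U \land U = U
U ∉ {True}.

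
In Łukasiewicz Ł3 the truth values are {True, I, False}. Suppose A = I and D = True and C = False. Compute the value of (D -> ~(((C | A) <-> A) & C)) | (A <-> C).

True

C | A = False | I = I
(C | A) <-> A = I <-> I = True  [1 − |½−½|]
((C | A) <-> A) & C = True & False = False
~(((C | A) <-> A) & C) = ~False = True
D -> ~(((C | A) <-> A) & C) = True -> True = True
A <-> C = I <-> False = I
(D -> ~(((C | A) <-> A) & C)) | (A <-> C) = True | I = True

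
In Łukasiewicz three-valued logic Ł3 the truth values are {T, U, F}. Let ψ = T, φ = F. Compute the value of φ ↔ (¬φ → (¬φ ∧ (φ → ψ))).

¬φ = ¬F = T
¬φ = ¬F = T
φ → ψ = F → T = T
¬φ ∧ (φ → ψ) = T ∧ T = T
¬φ → (¬φ ∧ (φ → ψ)) = T → T = T
φ ↔ (¬φ → (¬φ ∧ (φ → ψ))) = F ↔ T = F

F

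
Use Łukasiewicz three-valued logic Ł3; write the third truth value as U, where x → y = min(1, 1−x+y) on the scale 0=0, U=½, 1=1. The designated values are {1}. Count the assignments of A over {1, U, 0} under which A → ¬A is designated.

2

A=1: 0 ·
A=U: 1 ✓
A=0: 1 ✓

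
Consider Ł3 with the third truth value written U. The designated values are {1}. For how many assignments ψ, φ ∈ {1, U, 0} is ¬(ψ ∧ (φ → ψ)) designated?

Designated under: (ψ=0, φ=1); (ψ=0, φ=U); (ψ=0, φ=0).

3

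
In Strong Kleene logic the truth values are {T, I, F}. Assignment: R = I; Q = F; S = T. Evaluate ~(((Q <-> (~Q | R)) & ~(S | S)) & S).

~Q = ~F = T
~Q | R = T | I = T
Q <-> (~Q | R) = F <-> T = F
S | S = T | T = T
~(S | S) = ~T = F
(Q <-> (~Q | R)) & ~(S | S) = F & F = F
((Q <-> (~Q | R)) & ~(S | S)) & S = F & T = F
~(((Q <-> (~Q | R)) & ~(S | S)) & S) = ~F = T

T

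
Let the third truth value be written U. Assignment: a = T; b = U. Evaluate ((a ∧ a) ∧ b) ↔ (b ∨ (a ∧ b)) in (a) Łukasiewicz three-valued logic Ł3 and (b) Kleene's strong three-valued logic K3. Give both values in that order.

T; U

In Łukasiewicz three-valued logic Ł3: a ∧ a = T ∧ T = T
(a ∧ a) ∧ b = T ∧ U = U
a ∧ b = T ∧ U = U
b ∨ (a ∧ b) = U ∨ U = U
((a ∧ a) ∧ b) ↔ (b ∨ (a ∧ b)) = U ↔ U = T  [1 − |½−½|]
In Kleene's strong three-valued logic K3: a ∧ a = T ∧ T = T
(a ∧ a) ∧ b = T ∧ U = U
a ∧ b = T ∧ U = U
b ∨ (a ∧ b) = U ∨ U = U
((a ∧ a) ∧ b) ↔ (b ∨ (a ∧ b)) = U ↔ U = U
They differ because Łukasiewicz three-valued logic Ł3 and Kleene's strong three-valued logic K3 treat U differently under implication.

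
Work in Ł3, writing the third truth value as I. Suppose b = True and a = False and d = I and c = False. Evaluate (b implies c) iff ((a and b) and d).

True

b implies c = True implies False = False
a and b = False and True = False
(a and b) and d = False and I = False
(b implies c) iff ((a and b) and d) = False iff False = True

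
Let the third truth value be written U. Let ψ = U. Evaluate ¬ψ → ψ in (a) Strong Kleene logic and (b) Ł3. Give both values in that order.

U; 1

In Strong Kleene logic: ¬ψ = ¬U = U
¬ψ → ψ = U → U = U  [¬U ∨ U]
In Ł3: ¬ψ = ¬U = U
¬ψ → ψ = U → U = 1
They differ because Strong Kleene logic and Ł3 treat U differently under implication.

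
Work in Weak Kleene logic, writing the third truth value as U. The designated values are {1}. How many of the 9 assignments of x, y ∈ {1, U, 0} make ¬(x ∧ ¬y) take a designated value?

Designated under: (x=1, y=1); (x=0, y=1); (x=0, y=0).

3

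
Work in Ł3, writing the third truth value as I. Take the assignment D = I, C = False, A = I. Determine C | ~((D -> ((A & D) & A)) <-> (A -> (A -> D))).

False

A & D = I & I = I
(A & D) & A = I & I = I
D -> ((A & D) & A) = I -> I = True  [min(1, 1−½+½)]
A -> D = I -> I = True
A -> (A -> D) = I -> True = True
(D -> ((A & D) & A)) <-> (A -> (A -> D)) = True <-> True = True
~((D -> ((A & D) & A)) <-> (A -> (A -> D))) = ~True = False
C | ~((D -> ((A & D) & A)) <-> (A -> (A -> D))) = False | False = False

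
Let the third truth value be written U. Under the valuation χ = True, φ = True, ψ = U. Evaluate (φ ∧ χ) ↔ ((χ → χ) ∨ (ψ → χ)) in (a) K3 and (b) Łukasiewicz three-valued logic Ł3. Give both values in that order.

In K3: φ ∧ χ = True ∧ True = True
χ → χ = True → True = True
ψ → χ = U → True = True
(χ → χ) ∨ (ψ → χ) = True ∨ True = True
(φ ∧ χ) ↔ ((χ → χ) ∨ (ψ → χ)) = True ↔ True = True
In Łukasiewicz three-valued logic Ł3: φ ∧ χ = True ∧ True = True
χ → χ = True → True = True
ψ → χ = U → True = True  [min(1, 1−½+1)]
(χ → χ) ∨ (ψ → χ) = True ∨ True = True
(φ ∧ χ) ↔ ((χ → χ) ∨ (ψ → χ)) = True ↔ True = True

True; True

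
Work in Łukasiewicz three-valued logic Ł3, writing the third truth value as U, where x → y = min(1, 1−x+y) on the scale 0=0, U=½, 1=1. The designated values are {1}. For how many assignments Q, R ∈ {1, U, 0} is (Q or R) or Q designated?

Of the 9 assignments, 5 give a value in {1}.

5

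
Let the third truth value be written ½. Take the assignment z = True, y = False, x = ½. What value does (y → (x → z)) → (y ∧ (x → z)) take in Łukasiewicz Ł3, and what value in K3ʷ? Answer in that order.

False; ½

In Łukasiewicz Ł3: x → z = ½ → True = True  [min(1, 1−½+1)]
y → (x → z) = False → True = True
x → z = ½ → True = True
y ∧ (x → z) = False ∧ True = False
(y → (x → z)) → (y ∧ (x → z)) = True → False = False
In K3ʷ: x → z = ½ → True = ½
y → (x → z) = False → ½ = ½
x → z = ½ → True = ½
y ∧ (x → z) = False ∧ ½ = ½
(y → (x → z)) → (y ∧ (x → z)) = ½ → ½ = ½
They differ because Łukasiewicz Ł3 and K3ʷ treat ½ differently under the binary connectives.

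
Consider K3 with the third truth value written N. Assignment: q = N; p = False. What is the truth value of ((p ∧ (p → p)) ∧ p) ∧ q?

False

p → p = False → False = True
p ∧ (p → p) = False ∧ True = False
(p ∧ (p → p)) ∧ p = False ∧ False = False
((p ∧ (p → p)) ∧ p) ∧ q = False ∧ N = False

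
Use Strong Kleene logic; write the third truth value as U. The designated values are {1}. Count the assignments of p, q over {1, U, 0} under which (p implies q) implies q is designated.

Designated under: (p=1, q=1); (p=1, q=0); (p=U, q=1); (p=0, q=1).

4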